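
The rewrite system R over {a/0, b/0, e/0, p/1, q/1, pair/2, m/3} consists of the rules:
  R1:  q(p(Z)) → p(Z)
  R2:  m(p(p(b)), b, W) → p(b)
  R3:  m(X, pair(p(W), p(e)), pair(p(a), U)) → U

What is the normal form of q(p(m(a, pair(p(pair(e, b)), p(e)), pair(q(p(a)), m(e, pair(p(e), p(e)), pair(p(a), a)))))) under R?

p(a)

1. q(p(m(a, pair(p(pair(e, b)), p(e)), pair(q(p(a)), m(e, pair(p(e), p(e)), pair(p(a), a))))))  →  p(m(a, pair(p(pair(e, b)), p(e)), pair(q(p(a)), m(e, pair(p(e), p(e)), pair(p(a), a)))))   [R1 at ε]
2. p(m(a, pair(p(pair(e, b)), p(e)), pair(q(p(a)), m(e, pair(p(e), p(e)), pair(p(a), a)))))  →  p(m(a, pair(p(pair(e, b)), p(e)), pair(p(a), m(e, pair(p(e), p(e)), pair(p(a), a)))))   [R1 at 1.3.1]
3. p(m(a, pair(p(pair(e, b)), p(e)), pair(p(a), m(e, pair(p(e), p(e)), pair(p(a), a)))))  →  p(m(e, pair(p(e), p(e)), pair(p(a), a)))   [R3 at 1]
4. p(m(e, pair(p(e), p(e)), pair(p(a), a)))  →  p(a)   [R3 at 1]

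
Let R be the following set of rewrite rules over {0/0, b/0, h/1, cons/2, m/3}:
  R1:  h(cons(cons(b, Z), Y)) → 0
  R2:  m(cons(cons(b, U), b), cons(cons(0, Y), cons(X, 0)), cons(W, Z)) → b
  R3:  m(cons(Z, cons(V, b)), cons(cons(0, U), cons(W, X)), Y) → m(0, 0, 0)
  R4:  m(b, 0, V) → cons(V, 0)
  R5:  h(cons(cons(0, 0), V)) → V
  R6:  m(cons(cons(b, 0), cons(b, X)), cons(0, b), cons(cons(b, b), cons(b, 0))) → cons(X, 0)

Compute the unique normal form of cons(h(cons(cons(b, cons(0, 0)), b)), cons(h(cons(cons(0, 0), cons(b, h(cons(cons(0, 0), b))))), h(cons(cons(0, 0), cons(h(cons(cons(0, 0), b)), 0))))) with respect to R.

cons(0, cons(cons(b, b), cons(b, 0)))

1. cons(h(cons(cons(b, cons(0, 0)), b)), cons(h(cons(cons(0, 0), cons(b, h(cons(cons(0, 0), b))))), h(cons(cons(0, 0), cons(h(cons(cons(0, 0), b)), 0)))))  →  cons(0, cons(h(cons(cons(0, 0), cons(b, h(cons(cons(0, 0), b))))), h(cons(cons(0, 0), cons(h(cons(cons(0, 0), b)), 0)))))   [R1 at 1]
2. cons(0, cons(h(cons(cons(0, 0), cons(b, h(cons(cons(0, 0), b))))), h(cons(cons(0, 0), cons(h(cons(cons(0, 0), b)), 0)))))  →  cons(0, cons(cons(b, h(cons(cons(0, 0), b))), h(cons(cons(0, 0), cons(h(cons(cons(0, 0), b)), 0)))))   [R5 at 2.1]
3. cons(0, cons(cons(b, h(cons(cons(0, 0), b))), h(cons(cons(0, 0), cons(h(cons(cons(0, 0), b)), 0)))))  →  cons(0, cons(cons(b, b), h(cons(cons(0, 0), cons(h(cons(cons(0, 0), b)), 0)))))   [R5 at 2.1.2]
4. cons(0, cons(cons(b, b), h(cons(cons(0, 0), cons(h(cons(cons(0, 0), b)), 0)))))  →  cons(0, cons(cons(b, b), cons(h(cons(cons(0, 0), b)), 0)))   [R5 at 2.2]
5. cons(0, cons(cons(b, b), cons(h(cons(cons(0, 0), b)), 0)))  →  cons(0, cons(cons(b, b), cons(b, 0)))   [R5 at 2.2.1]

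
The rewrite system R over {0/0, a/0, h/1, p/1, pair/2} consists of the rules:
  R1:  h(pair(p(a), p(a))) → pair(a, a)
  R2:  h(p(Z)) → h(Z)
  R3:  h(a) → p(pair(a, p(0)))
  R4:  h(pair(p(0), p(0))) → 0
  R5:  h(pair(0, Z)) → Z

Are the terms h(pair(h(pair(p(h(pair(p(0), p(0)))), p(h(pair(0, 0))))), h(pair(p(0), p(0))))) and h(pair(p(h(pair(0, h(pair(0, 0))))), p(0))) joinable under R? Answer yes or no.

Reduce t₁ = h(pair(h(pair(p(h(pair(p(0), p(0)))), p(h(pair(0, 0))))), h(pair(p(0), p(0))))):
1. h(pair(h(pair(p(h(pair(p(0), p(0)))), p(h(pair(0, 0))))), h(pair(p(0), p(0)))))  →  h(pair(h(pair(p(0), p(h(pair(0, 0))))), h(pair(p(0), p(0)))))   [R4 at 1.1.1.1.1]
2. h(pair(h(pair(p(0), p(h(pair(0, 0))))), h(pair(p(0), p(0)))))  →  h(pair(h(pair(p(0), p(0))), h(pair(p(0), p(0)))))   [R5 at 1.1.1.2.1]
3. h(pair(h(pair(p(0), p(0))), h(pair(p(0), p(0)))))  →  h(pair(0, h(pair(p(0), p(0)))))   [R4 at 1.1]
4. h(pair(0, h(pair(p(0), p(0)))))  →  h(pair(p(0), p(0)))   [R5 at ε]
5. h(pair(p(0), p(0)))  →  0   [R4 at ε]

Reduce t₂ = h(pair(p(h(pair(0, h(pair(0, 0))))), p(0))):
1. h(pair(p(h(pair(0, h(pair(0, 0))))), p(0)))  →  h(pair(p(h(pair(0, 0))), p(0)))   [R5 at 1.1.1]
2. h(pair(p(h(pair(0, 0))), p(0)))  →  h(pair(p(0), p(0)))   [R5 at 1.1.1]
3. h(pair(p(0), p(0)))  →  0   [R4 at ε]

yes — NF(t₁) = 0, NF(t₂) = 0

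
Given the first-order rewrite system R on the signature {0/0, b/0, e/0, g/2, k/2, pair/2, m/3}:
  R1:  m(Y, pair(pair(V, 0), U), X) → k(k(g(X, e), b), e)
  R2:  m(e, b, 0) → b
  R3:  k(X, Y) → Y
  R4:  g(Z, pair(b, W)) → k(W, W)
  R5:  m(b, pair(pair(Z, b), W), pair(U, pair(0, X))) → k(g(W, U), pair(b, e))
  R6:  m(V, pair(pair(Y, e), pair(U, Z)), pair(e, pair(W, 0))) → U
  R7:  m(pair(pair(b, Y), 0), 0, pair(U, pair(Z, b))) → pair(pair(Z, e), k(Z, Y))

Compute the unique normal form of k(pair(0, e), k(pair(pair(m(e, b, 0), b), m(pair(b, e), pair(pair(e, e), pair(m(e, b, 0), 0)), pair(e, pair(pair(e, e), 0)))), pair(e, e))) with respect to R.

pair(e, e)

1. k(pair(0, e), k(pair(pair(m(e, b, 0), b), m(pair(b, e), pair(pair(e, e), pair(m(e, b, 0), 0)), pair(e, pair(pair(e, e), 0)))), pair(e, e)))  →  k(pair(pair(m(e, b, 0), b), m(pair(b, e), pair(pair(e, e), pair(m(e, b, 0), 0)), pair(e, pair(pair(e, e), 0)))), pair(e, e))   [R3 at ε]
2. k(pair(pair(m(e, b, 0), b), m(pair(b, e), pair(pair(e, e), pair(m(e, b, 0), 0)), pair(e, pair(pair(e, e), 0)))), pair(e, e))  →  pair(e, e)   [R3 at ε]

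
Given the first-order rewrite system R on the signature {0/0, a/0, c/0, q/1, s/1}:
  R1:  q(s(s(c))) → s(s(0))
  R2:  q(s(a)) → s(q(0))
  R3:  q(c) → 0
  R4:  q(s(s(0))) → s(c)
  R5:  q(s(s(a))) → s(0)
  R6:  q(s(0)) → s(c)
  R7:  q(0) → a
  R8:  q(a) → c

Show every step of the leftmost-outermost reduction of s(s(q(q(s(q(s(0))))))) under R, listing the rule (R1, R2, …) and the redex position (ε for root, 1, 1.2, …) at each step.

1. s(s(q(q(s(q(s(0)))))))  →  s(s(q(q(s(s(c))))))   [R6 at 1.1.1.1.1]
2. s(s(q(q(s(s(c))))))  →  s(s(q(s(s(0)))))   [R1 at 1.1.1]
3. s(s(q(s(s(0)))))  →  s(s(s(c)))   [R4 at 1.1]

s(s(s(c)))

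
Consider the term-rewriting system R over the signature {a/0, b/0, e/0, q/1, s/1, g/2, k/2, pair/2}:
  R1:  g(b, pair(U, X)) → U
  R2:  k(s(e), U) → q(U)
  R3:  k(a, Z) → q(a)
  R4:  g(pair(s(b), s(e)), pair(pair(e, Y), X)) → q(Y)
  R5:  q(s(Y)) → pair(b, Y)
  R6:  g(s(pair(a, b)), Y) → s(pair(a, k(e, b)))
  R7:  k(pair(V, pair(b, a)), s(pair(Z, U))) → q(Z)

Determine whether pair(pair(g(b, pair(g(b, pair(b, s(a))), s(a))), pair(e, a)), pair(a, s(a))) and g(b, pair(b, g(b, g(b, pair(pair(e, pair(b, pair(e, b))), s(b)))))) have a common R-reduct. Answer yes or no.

Reduce t₁ = pair(pair(g(b, pair(g(b, pair(b, s(a))), s(a))), pair(e, a)), pair(a, s(a))):
1. pair(pair(g(b, pair(g(b, pair(b, s(a))), s(a))), pair(e, a)), pair(a, s(a)))  →  pair(pair(g(b, pair(b, s(a))), pair(e, a)), pair(a, s(a)))   [R1 at 1.1]
2. pair(pair(g(b, pair(b, s(a))), pair(e, a)), pair(a, s(a)))  →  pair(pair(b, pair(e, a)), pair(a, s(a)))   [R1 at 1.1]

Reduce t₂ = g(b, pair(b, g(b, g(b, pair(pair(e, pair(b, pair(e, b))), s(b)))))):
1. g(b, pair(b, g(b, g(b, pair(pair(e, pair(b, pair(e, b))), s(b))))))  →  b   [R1 at ε]

no — NF(t₁) = pair(pair(b, pair(e, a)), pair(a, s(a))), NF(t₂) = b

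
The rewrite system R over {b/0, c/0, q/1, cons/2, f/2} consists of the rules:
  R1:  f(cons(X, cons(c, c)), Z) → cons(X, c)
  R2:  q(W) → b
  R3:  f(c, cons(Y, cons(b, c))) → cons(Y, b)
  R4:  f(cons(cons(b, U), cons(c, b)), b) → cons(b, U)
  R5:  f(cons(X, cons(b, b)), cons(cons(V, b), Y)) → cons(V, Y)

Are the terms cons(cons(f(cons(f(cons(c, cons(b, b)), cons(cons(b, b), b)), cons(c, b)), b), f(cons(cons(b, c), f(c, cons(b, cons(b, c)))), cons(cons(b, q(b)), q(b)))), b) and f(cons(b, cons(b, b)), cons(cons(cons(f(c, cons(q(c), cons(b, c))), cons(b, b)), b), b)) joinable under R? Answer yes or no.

Reduce t₁ = cons(cons(f(cons(f(cons(c, cons(b, b)), cons(cons(b, b), b)), cons(c, b)), b), f(cons(cons(b, c), f(c, cons(b, cons(b, c)))), cons(cons(b, q(b)), q(b)))), b):
1. cons(cons(f(cons(f(cons(c, cons(b, b)), cons(cons(b, b), b)), cons(c, b)), b), f(cons(cons(b, c), f(c, cons(b, cons(b, c)))), cons(cons(b, q(b)), q(b)))), b)  →  cons(cons(f(cons(cons(b, b), cons(c, b)), b), f(cons(cons(b, c), f(c, cons(b, cons(b, c)))), cons(cons(b, q(b)), q(b)))), b)   [R5 at 1.1.1.1]
2. cons(cons(f(cons(cons(b, b), cons(c, b)), b), f(cons(cons(b, c), f(c, cons(b, cons(b, c)))), cons(cons(b, q(b)), q(b)))), b)  →  cons(cons(cons(b, b), f(cons(cons(b, c), f(c, cons(b, cons(b, c)))), cons(cons(b, q(b)), q(b)))), b)   [R4 at 1.1]
3. cons(cons(cons(b, b), f(cons(cons(b, c), f(c, cons(b, cons(b, c)))), cons(cons(b, q(b)), q(b)))), b)  →  cons(cons(cons(b, b), f(cons(cons(b, c), cons(b, b)), cons(cons(b, q(b)), q(b)))), b)   [R3 at 1.2.1.2]
4. cons(cons(cons(b, b), f(cons(cons(b, c), cons(b, b)), cons(cons(b, q(b)), q(b)))), b)  →  cons(cons(cons(b, b), f(cons(cons(b, c), cons(b, b)), cons(cons(b, b), q(b)))), b)   [R2 at 1.2.2.1.2]
5. cons(cons(cons(b, b), f(cons(cons(b, c), cons(b, b)), cons(cons(b, b), q(b)))), b)  →  cons(cons(cons(b, b), cons(b, q(b))), b)   [R5 at 1.2]
6. cons(cons(cons(b, b), cons(b, q(b))), b)  →  cons(cons(cons(b, b), cons(b, b)), b)   [R2 at 1.2.2]

Reduce t₂ = f(cons(b, cons(b, b)), cons(cons(cons(f(c, cons(q(c), cons(b, c))), cons(b, b)), b), b)):
1. f(cons(b, cons(b, b)), cons(cons(cons(f(c, cons(q(c), cons(b, c))), cons(b, b)), b), b))  →  cons(cons(f(c, cons(q(c), cons(b, c))), cons(b, b)), b)   [R5 at ε]
2. cons(cons(f(c, cons(q(c), cons(b, c))), cons(b, b)), b)  →  cons(cons(cons(q(c), b), cons(b, b)), b)   [R3 at 1.1]
3. cons(cons(cons(q(c), b), cons(b, b)), b)  →  cons(cons(cons(b, b), cons(b, b)), b)   [R2 at 1.1.1]

yes — NF(t₁) = cons(cons(cons(b, b), cons(b, b)), b), NF(t₂) = cons(cons(cons(b, b), cons(b, b)), b)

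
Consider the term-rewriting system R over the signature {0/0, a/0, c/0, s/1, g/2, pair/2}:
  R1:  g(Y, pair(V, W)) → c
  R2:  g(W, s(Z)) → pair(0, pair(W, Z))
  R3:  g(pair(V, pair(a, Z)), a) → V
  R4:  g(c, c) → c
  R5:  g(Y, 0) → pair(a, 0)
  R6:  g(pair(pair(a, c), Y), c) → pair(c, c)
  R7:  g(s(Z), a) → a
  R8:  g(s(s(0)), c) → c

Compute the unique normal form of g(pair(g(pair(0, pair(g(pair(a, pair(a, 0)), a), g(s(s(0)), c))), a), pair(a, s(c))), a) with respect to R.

0

1. g(pair(g(pair(0, pair(g(pair(a, pair(a, 0)), a), g(s(s(0)), c))), a), pair(a, s(c))), a)  →  g(pair(0, pair(g(pair(a, pair(a, 0)), a), g(s(s(0)), c))), a)   [R3 at ε]
2. g(pair(0, pair(g(pair(a, pair(a, 0)), a), g(s(s(0)), c))), a)  →  g(pair(0, pair(a, g(s(s(0)), c))), a)   [R3 at 1.2.1]
3. g(pair(0, pair(a, g(s(s(0)), c))), a)  →  0   [R3 at ε]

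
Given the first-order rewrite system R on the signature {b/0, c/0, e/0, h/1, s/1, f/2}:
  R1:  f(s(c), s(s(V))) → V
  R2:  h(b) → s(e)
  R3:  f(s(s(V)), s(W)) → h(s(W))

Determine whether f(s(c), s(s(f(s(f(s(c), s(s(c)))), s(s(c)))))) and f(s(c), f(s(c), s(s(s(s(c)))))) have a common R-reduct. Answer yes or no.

yes — NF(t₁) = c, NF(t₂) = c

Reduce t₁ = f(s(c), s(s(f(s(f(s(c), s(s(c)))), s(s(c)))))):
1. f(s(c), s(s(f(s(f(s(c), s(s(c)))), s(s(c))))))  →  f(s(f(s(c), s(s(c)))), s(s(c)))   [R1 at ε]
2. f(s(f(s(c), s(s(c)))), s(s(c)))  →  f(s(c), s(s(c)))   [R1 at 1.1]
3. f(s(c), s(s(c)))  →  c   [R1 at ε]

Reduce t₂ = f(s(c), f(s(c), s(s(s(s(c)))))):
1. f(s(c), f(s(c), s(s(s(s(c))))))  →  f(s(c), s(s(c)))   [R1 at 2]
2. f(s(c), s(s(c)))  →  c   [R1 at ε]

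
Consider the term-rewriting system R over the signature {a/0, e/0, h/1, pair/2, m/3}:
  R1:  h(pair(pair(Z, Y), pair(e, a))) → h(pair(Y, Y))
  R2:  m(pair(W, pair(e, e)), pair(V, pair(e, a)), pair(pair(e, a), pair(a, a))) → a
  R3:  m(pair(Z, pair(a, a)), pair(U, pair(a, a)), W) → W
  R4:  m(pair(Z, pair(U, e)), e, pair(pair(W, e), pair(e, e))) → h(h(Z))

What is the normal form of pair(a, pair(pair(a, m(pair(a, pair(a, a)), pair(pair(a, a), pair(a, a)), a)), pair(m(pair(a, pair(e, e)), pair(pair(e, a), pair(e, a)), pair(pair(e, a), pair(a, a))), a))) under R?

1. pair(a, pair(pair(a, m(pair(a, pair(a, a)), pair(pair(a, a), pair(a, a)), a)), pair(m(pair(a, pair(e, e)), pair(pair(e, a), pair(e, a)), pair(pair(e, a), pair(a, a))), a)))  →  pair(a, pair(pair(a, a), pair(m(pair(a, pair(e, e)), pair(pair(e, a), pair(e, a)), pair(pair(e, a), pair(a, a))), a)))   [R3 at 2.1.2]
2. pair(a, pair(pair(a, a), pair(m(pair(a, pair(e, e)), pair(pair(e, a), pair(e, a)), pair(pair(e, a), pair(a, a))), a)))  →  pair(a, pair(pair(a, a), pair(a, a)))   [R2 at 2.2.1]

pair(a, pair(pair(a, a), pair(a, a)))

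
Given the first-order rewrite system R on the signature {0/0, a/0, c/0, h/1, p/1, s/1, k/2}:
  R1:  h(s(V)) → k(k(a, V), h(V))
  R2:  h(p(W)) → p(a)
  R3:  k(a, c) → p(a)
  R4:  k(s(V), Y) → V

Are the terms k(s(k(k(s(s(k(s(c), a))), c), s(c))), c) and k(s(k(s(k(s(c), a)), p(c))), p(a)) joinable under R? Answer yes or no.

Reduce t₁ = k(s(k(k(s(s(k(s(c), a))), c), s(c))), c):
1. k(s(k(k(s(s(k(s(c), a))), c), s(c))), c)  →  k(k(s(s(k(s(c), a))), c), s(c))   [R4 at ε]
2. k(k(s(s(k(s(c), a))), c), s(c))  →  k(s(k(s(c), a)), s(c))   [R4 at 1]
3. k(s(k(s(c), a)), s(c))  →  k(s(c), a)   [R4 at ε]
4. k(s(c), a)  →  c   [R4 at ε]

Reduce t₂ = k(s(k(s(k(s(c), a)), p(c))), p(a)):
1. k(s(k(s(k(s(c), a)), p(c))), p(a))  →  k(s(k(s(c), a)), p(c))   [R4 at ε]
2. k(s(k(s(c), a)), p(c))  →  k(s(c), a)   [R4 at ε]
3. k(s(c), a)  →  c   [R4 at ε]

yes — NF(t₁) = c, NF(t₂) = c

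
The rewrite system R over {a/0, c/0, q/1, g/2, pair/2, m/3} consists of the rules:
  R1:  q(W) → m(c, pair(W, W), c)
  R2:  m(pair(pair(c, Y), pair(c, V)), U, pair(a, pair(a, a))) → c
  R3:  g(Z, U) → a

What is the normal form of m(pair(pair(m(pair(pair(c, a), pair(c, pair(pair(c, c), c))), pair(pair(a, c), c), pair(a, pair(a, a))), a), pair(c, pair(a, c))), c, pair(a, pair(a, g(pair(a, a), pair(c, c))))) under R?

c

1. m(pair(pair(m(pair(pair(c, a), pair(c, pair(pair(c, c), c))), pair(pair(a, c), c), pair(a, pair(a, a))), a), pair(c, pair(a, c))), c, pair(a, pair(a, g(pair(a, a), pair(c, c)))))  →  m(pair(pair(c, a), pair(c, pair(a, c))), c, pair(a, pair(a, g(pair(a, a), pair(c, c)))))   [R2 at 1.1.1]
2. m(pair(pair(c, a), pair(c, pair(a, c))), c, pair(a, pair(a, g(pair(a, a), pair(c, c)))))  →  m(pair(pair(c, a), pair(c, pair(a, c))), c, pair(a, pair(a, a)))   [R3 at 3.2.2]
3. m(pair(pair(c, a), pair(c, pair(a, c))), c, pair(a, pair(a, a)))  →  c   [R2 at ε]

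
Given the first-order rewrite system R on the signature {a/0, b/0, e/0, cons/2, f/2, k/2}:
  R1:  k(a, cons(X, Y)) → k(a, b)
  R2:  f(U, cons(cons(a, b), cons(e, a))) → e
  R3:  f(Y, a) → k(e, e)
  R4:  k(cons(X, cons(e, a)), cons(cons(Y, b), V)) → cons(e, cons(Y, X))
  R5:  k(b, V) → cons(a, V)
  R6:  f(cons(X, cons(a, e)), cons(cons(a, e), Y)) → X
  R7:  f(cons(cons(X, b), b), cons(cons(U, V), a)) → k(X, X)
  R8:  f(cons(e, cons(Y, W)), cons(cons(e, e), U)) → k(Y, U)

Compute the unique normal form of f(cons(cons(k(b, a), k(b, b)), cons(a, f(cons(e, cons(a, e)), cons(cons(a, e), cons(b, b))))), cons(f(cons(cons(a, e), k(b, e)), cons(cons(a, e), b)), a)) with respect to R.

1. f(cons(cons(k(b, a), k(b, b)), cons(a, f(cons(e, cons(a, e)), cons(cons(a, e), cons(b, b))))), cons(f(cons(cons(a, e), k(b, e)), cons(cons(a, e), b)), a))  →  f(cons(cons(cons(a, a), k(b, b)), cons(a, f(cons(e, cons(a, e)), cons(cons(a, e), cons(b, b))))), cons(f(cons(cons(a, e), k(b, e)), cons(cons(a, e), b)), a))   [R5 at 1.1.1]
2. f(cons(cons(cons(a, a), k(b, b)), cons(a, f(cons(e, cons(a, e)), cons(cons(a, e), cons(b, b))))), cons(f(cons(cons(a, e), k(b, e)), cons(cons(a, e), b)), a))  →  f(cons(cons(cons(a, a), cons(a, b)), cons(a, f(cons(e, cons(a, e)), cons(cons(a, e), cons(b, b))))), cons(f(cons(cons(a, e), k(b, e)), cons(cons(a, e), b)), a))   [R5 at 1.1.2]
3. f(cons(cons(cons(a, a), cons(a, b)), cons(a, f(cons(e, cons(a, e)), cons(cons(a, e), cons(b, b))))), cons(f(cons(cons(a, e), k(b, e)), cons(cons(a, e), b)), a))  →  f(cons(cons(cons(a, a), cons(a, b)), cons(a, e)), cons(f(cons(cons(a, e), k(b, e)), cons(cons(a, e), b)), a))   [R6 at 1.2.2]
4. f(cons(cons(cons(a, a), cons(a, b)), cons(a, e)), cons(f(cons(cons(a, e), k(b, e)), cons(cons(a, e), b)), a))  →  f(cons(cons(cons(a, a), cons(a, b)), cons(a, e)), cons(f(cons(cons(a, e), cons(a, e)), cons(cons(a, e), b)), a))   [R5 at 2.1.1.2]
5. f(cons(cons(cons(a, a), cons(a, b)), cons(a, e)), cons(f(cons(cons(a, e), cons(a, e)), cons(cons(a, e), b)), a))  →  f(cons(cons(cons(a, a), cons(a, b)), cons(a, e)), cons(cons(a, e), a))   [R6 at 2.1]
6. f(cons(cons(cons(a, a), cons(a, b)), cons(a, e)), cons(cons(a, e), a))  →  cons(cons(a, a), cons(a, b))   [R6 at ε]

cons(cons(a, a), cons(a, b))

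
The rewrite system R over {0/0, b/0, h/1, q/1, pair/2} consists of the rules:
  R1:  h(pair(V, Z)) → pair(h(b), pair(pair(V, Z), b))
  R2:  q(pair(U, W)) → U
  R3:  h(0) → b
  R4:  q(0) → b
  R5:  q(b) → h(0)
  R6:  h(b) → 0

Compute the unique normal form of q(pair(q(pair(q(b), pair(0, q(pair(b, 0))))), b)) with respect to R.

1. q(pair(q(pair(q(b), pair(0, q(pair(b, 0))))), b))  →  q(pair(q(b), pair(0, q(pair(b, 0)))))   [R2 at ε]
2. q(pair(q(b), pair(0, q(pair(b, 0)))))  →  q(b)   [R2 at ε]
3. q(b)  →  h(0)   [R5 at ε]
4. h(0)  →  b   [R3 at ε]

b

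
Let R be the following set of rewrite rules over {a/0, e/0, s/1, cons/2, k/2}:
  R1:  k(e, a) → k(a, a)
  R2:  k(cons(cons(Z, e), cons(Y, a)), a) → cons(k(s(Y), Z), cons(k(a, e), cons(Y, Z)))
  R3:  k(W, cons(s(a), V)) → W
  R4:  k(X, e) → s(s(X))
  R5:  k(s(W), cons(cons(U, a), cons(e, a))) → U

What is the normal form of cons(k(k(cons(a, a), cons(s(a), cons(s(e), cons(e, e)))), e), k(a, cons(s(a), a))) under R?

cons(s(s(cons(a, a))), a)

1. cons(k(k(cons(a, a), cons(s(a), cons(s(e), cons(e, e)))), e), k(a, cons(s(a), a)))  →  cons(s(s(k(cons(a, a), cons(s(a), cons(s(e), cons(e, e)))))), k(a, cons(s(a), a)))   [R4 at 1]
2. cons(s(s(k(cons(a, a), cons(s(a), cons(s(e), cons(e, e)))))), k(a, cons(s(a), a)))  →  cons(s(s(cons(a, a))), k(a, cons(s(a), a)))   [R3 at 1.1.1]
3. cons(s(s(cons(a, a))), k(a, cons(s(a), a)))  →  cons(s(s(cons(a, a))), a)   [R3 at 2]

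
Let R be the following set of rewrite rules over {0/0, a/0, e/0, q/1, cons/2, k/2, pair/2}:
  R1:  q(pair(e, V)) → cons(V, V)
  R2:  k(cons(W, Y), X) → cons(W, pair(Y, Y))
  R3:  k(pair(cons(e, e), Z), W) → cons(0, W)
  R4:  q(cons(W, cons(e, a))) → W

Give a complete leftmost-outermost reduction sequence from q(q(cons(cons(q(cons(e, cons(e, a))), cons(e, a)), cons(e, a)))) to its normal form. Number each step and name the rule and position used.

1. q(q(cons(cons(q(cons(e, cons(e, a))), cons(e, a)), cons(e, a))))  →  q(cons(q(cons(e, cons(e, a))), cons(e, a)))   [R4 at 1]
2. q(cons(q(cons(e, cons(e, a))), cons(e, a)))  →  q(cons(e, cons(e, a)))   [R4 at ε]
3. q(cons(e, cons(e, a)))  →  e   [R4 at ε]

e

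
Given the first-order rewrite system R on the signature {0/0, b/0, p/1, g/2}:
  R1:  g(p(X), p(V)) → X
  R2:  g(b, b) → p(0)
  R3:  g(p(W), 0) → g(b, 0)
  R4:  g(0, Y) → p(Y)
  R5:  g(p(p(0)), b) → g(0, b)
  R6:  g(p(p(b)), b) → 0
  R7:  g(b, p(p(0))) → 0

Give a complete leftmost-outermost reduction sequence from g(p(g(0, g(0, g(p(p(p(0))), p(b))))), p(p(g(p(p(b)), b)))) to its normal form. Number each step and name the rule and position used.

1. g(p(g(0, g(0, g(p(p(p(0))), p(b))))), p(p(g(p(p(b)), b))))  →  g(0, g(0, g(p(p(p(0))), p(b))))   [R1 at ε]
2. g(0, g(0, g(p(p(p(0))), p(b))))  →  p(g(0, g(p(p(p(0))), p(b))))   [R4 at ε]
3. p(g(0, g(p(p(p(0))), p(b))))  →  p(p(g(p(p(p(0))), p(b))))   [R4 at 1]
4. p(p(g(p(p(p(0))), p(b))))  →  p(p(p(p(0))))   [R1 at 1.1]

p(p(p(p(0))))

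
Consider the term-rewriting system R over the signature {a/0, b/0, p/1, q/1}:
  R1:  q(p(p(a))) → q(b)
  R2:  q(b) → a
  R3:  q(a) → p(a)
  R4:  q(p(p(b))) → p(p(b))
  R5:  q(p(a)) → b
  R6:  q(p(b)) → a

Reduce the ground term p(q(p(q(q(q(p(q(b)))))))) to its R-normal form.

p(a)

1. p(q(p(q(q(q(p(q(b))))))))  →  p(q(p(q(q(q(p(a)))))))   [R2 at 1.1.1.1.1.1.1]
2. p(q(p(q(q(q(p(a)))))))  →  p(q(p(q(q(b)))))   [R5 at 1.1.1.1.1]
3. p(q(p(q(q(b)))))  →  p(q(p(q(a))))   [R2 at 1.1.1.1]
4. p(q(p(q(a))))  →  p(q(p(p(a))))   [R3 at 1.1.1]
5. p(q(p(p(a))))  →  p(q(b))   [R1 at 1]
6. p(q(b))  →  p(a)   [R2 at 1]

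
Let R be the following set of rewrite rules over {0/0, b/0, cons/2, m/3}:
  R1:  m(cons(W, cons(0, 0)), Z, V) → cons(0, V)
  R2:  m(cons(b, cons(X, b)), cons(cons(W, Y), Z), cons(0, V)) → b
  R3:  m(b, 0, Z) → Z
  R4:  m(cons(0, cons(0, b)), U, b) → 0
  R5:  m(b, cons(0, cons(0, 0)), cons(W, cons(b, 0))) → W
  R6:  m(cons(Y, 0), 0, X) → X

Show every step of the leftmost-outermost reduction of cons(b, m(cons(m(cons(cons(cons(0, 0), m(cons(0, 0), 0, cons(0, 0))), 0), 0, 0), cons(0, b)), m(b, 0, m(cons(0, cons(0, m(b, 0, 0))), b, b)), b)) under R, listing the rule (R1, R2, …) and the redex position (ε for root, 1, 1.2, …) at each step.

cons(b, 0)

1. cons(b, m(cons(m(cons(cons(cons(0, 0), m(cons(0, 0), 0, cons(0, 0))), 0), 0, 0), cons(0, b)), m(b, 0, m(cons(0, cons(0, m(b, 0, 0))), b, b)), b))  →  cons(b, m(cons(0, cons(0, b)), m(b, 0, m(cons(0, cons(0, m(b, 0, 0))), b, b)), b))   [R6 at 2.1.1]
2. cons(b, m(cons(0, cons(0, b)), m(b, 0, m(cons(0, cons(0, m(b, 0, 0))), b, b)), b))  →  cons(b, 0)   [R4 at 2]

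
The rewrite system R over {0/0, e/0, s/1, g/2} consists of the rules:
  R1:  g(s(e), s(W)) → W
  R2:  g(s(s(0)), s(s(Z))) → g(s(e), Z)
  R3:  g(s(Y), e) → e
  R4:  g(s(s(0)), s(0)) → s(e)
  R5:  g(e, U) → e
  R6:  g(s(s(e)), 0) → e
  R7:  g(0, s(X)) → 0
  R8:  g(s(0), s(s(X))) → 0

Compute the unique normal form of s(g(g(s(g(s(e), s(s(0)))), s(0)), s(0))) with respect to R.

1. s(g(g(s(g(s(e), s(s(0)))), s(0)), s(0)))  →  s(g(g(s(s(0)), s(0)), s(0)))   [R1 at 1.1.1.1]
2. s(g(g(s(s(0)), s(0)), s(0)))  →  s(g(s(e), s(0)))   [R4 at 1.1]
3. s(g(s(e), s(0)))  →  s(0)   [R1 at 1]

s(0)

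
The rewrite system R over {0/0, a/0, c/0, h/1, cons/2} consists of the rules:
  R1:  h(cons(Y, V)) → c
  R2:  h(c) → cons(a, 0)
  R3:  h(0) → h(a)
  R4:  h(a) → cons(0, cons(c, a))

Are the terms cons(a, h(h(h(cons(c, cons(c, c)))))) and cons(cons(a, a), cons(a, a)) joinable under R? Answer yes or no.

Reduce t₁ = cons(a, h(h(h(cons(c, cons(c, c)))))):
1. cons(a, h(h(h(cons(c, cons(c, c))))))  →  cons(a, h(h(c)))   [R1 at 2.1.1]
2. cons(a, h(h(c)))  →  cons(a, h(cons(a, 0)))   [R2 at 2.1]
3. cons(a, h(cons(a, 0)))  →  cons(a, c)   [R1 at 2]

Reduce t₂ = cons(cons(a, a), cons(a, a)):

no — NF(t₁) = cons(a, c), NF(t₂) = cons(cons(a, a), cons(a, a))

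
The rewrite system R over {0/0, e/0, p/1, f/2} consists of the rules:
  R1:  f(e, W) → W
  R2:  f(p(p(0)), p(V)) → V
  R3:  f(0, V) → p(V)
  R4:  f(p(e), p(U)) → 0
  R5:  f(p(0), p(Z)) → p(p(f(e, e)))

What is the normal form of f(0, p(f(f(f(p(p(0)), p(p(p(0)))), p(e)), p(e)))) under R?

1. f(0, p(f(f(f(p(p(0)), p(p(p(0)))), p(e)), p(e))))  →  p(p(f(f(f(p(p(0)), p(p(p(0)))), p(e)), p(e))))   [R3 at ε]
2. p(p(f(f(f(p(p(0)), p(p(p(0)))), p(e)), p(e))))  →  p(p(f(f(p(p(0)), p(e)), p(e))))   [R2 at 1.1.1.1]
3. p(p(f(f(p(p(0)), p(e)), p(e))))  →  p(p(f(e, p(e))))   [R2 at 1.1.1]
4. p(p(f(e, p(e))))  →  p(p(p(e)))   [R1 at 1.1]

p(p(p(e)))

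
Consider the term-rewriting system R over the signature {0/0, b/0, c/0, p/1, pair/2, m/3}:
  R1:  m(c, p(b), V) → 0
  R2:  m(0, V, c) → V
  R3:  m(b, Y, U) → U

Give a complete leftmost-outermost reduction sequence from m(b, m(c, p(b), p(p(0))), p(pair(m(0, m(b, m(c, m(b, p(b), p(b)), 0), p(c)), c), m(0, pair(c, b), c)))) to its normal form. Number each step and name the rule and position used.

1. m(b, m(c, p(b), p(p(0))), p(pair(m(0, m(b, m(c, m(b, p(b), p(b)), 0), p(c)), c), m(0, pair(c, b), c))))  →  p(pair(m(0, m(b, m(c, m(b, p(b), p(b)), 0), p(c)), c), m(0, pair(c, b), c)))   [R3 at ε]
2. p(pair(m(0, m(b, m(c, m(b, p(b), p(b)), 0), p(c)), c), m(0, pair(c, b), c)))  →  p(pair(m(b, m(c, m(b, p(b), p(b)), 0), p(c)), m(0, pair(c, b), c)))   [R2 at 1.1]
3. p(pair(m(b, m(c, m(b, p(b), p(b)), 0), p(c)), m(0, pair(c, b), c)))  →  p(pair(p(c), m(0, pair(c, b), c)))   [R3 at 1.1]
4. p(pair(p(c), m(0, pair(c, b), c)))  →  p(pair(p(c), pair(c, b)))   [R2 at 1.2]

p(pair(p(c), pair(c, b)))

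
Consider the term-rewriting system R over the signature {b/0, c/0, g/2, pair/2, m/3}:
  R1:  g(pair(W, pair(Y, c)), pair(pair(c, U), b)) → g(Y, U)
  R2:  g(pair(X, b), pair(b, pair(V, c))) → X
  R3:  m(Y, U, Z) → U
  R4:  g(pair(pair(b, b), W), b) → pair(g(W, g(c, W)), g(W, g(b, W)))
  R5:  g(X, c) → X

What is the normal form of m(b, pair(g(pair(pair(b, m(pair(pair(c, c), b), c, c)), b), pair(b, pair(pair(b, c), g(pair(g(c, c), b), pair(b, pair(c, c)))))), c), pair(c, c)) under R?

1. m(b, pair(g(pair(pair(b, m(pair(pair(c, c), b), c, c)), b), pair(b, pair(pair(b, c), g(pair(g(c, c), b), pair(b, pair(c, c)))))), c), pair(c, c))  →  pair(g(pair(pair(b, m(pair(pair(c, c), b), c, c)), b), pair(b, pair(pair(b, c), g(pair(g(c, c), b), pair(b, pair(c, c)))))), c)   [R3 at ε]
2. pair(g(pair(pair(b, m(pair(pair(c, c), b), c, c)), b), pair(b, pair(pair(b, c), g(pair(g(c, c), b), pair(b, pair(c, c)))))), c)  →  pair(g(pair(pair(b, c), b), pair(b, pair(pair(b, c), g(pair(g(c, c), b), pair(b, pair(c, c)))))), c)   [R3 at 1.1.1.2]
3. pair(g(pair(pair(b, c), b), pair(b, pair(pair(b, c), g(pair(g(c, c), b), pair(b, pair(c, c)))))), c)  →  pair(g(pair(pair(b, c), b), pair(b, pair(pair(b, c), g(c, c)))), c)   [R2 at 1.2.2.2]
4. pair(g(pair(pair(b, c), b), pair(b, pair(pair(b, c), g(c, c)))), c)  →  pair(g(pair(pair(b, c), b), pair(b, pair(pair(b, c), c))), c)   [R5 at 1.2.2.2]
5. pair(g(pair(pair(b, c), b), pair(b, pair(pair(b, c), c))), c)  →  pair(pair(b, c), c)   [R2 at 1]

pair(pair(b, c), c)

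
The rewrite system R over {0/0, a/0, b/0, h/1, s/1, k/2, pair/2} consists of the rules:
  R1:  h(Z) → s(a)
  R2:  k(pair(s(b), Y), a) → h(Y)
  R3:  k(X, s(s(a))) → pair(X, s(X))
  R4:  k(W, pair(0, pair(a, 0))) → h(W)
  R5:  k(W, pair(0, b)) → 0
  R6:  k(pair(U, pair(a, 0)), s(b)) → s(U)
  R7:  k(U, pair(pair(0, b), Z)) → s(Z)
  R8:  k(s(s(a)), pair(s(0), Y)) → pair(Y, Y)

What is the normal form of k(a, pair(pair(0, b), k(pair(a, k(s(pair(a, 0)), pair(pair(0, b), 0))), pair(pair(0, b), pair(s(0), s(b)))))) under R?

1. k(a, pair(pair(0, b), k(pair(a, k(s(pair(a, 0)), pair(pair(0, b), 0))), pair(pair(0, b), pair(s(0), s(b))))))  →  s(k(pair(a, k(s(pair(a, 0)), pair(pair(0, b), 0))), pair(pair(0, b), pair(s(0), s(b)))))   [R7 at ε]
2. s(k(pair(a, k(s(pair(a, 0)), pair(pair(0, b), 0))), pair(pair(0, b), pair(s(0), s(b)))))  →  s(s(pair(s(0), s(b))))   [R7 at 1]

s(s(pair(s(0), s(b))))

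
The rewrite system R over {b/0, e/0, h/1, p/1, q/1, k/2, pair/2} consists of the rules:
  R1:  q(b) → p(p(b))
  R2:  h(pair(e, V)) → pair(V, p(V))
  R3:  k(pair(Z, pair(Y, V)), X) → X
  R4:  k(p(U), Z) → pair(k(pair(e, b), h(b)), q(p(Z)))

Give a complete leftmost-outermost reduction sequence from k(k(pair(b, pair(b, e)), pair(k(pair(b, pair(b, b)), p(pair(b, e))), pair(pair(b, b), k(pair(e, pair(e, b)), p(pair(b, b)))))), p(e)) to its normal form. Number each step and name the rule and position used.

p(e)

1. k(k(pair(b, pair(b, e)), pair(k(pair(b, pair(b, b)), p(pair(b, e))), pair(pair(b, b), k(pair(e, pair(e, b)), p(pair(b, b)))))), p(e))  →  k(pair(k(pair(b, pair(b, b)), p(pair(b, e))), pair(pair(b, b), k(pair(e, pair(e, b)), p(pair(b, b))))), p(e))   [R3 at 1]
2. k(pair(k(pair(b, pair(b, b)), p(pair(b, e))), pair(pair(b, b), k(pair(e, pair(e, b)), p(pair(b, b))))), p(e))  →  p(e)   [R3 at ε]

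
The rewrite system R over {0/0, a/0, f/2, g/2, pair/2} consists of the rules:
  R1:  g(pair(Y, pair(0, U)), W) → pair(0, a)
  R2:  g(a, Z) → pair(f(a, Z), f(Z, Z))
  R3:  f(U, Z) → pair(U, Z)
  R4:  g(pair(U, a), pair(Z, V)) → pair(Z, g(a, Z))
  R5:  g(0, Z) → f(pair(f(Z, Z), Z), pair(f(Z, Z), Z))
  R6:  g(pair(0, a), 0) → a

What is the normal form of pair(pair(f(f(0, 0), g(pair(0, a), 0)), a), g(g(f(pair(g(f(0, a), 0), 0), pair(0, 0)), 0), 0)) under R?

pair(pair(pair(pair(0, 0), a), a), a)

1. pair(pair(f(f(0, 0), g(pair(0, a), 0)), a), g(g(f(pair(g(f(0, a), 0), 0), pair(0, 0)), 0), 0))  →  pair(pair(pair(f(0, 0), g(pair(0, a), 0)), a), g(g(f(pair(g(f(0, a), 0), 0), pair(0, 0)), 0), 0))   [R3 at 1.1]
2. pair(pair(pair(f(0, 0), g(pair(0, a), 0)), a), g(g(f(pair(g(f(0, a), 0), 0), pair(0, 0)), 0), 0))  →  pair(pair(pair(pair(0, 0), g(pair(0, a), 0)), a), g(g(f(pair(g(f(0, a), 0), 0), pair(0, 0)), 0), 0))   [R3 at 1.1.1]
3. pair(pair(pair(pair(0, 0), g(pair(0, a), 0)), a), g(g(f(pair(g(f(0, a), 0), 0), pair(0, 0)), 0), 0))  →  pair(pair(pair(pair(0, 0), a), a), g(g(f(pair(g(f(0, a), 0), 0), pair(0, 0)), 0), 0))   [R6 at 1.1.2]
4. pair(pair(pair(pair(0, 0), a), a), g(g(f(pair(g(f(0, a), 0), 0), pair(0, 0)), 0), 0))  →  pair(pair(pair(pair(0, 0), a), a), g(g(pair(pair(g(f(0, a), 0), 0), pair(0, 0)), 0), 0))   [R3 at 2.1.1]
5. pair(pair(pair(pair(0, 0), a), a), g(g(pair(pair(g(f(0, a), 0), 0), pair(0, 0)), 0), 0))  →  pair(pair(pair(pair(0, 0), a), a), g(pair(0, a), 0))   [R1 at 2.1]
6. pair(pair(pair(pair(0, 0), a), a), g(pair(0, a), 0))  →  pair(pair(pair(pair(0, 0), a), a), a)   [R6 at 2]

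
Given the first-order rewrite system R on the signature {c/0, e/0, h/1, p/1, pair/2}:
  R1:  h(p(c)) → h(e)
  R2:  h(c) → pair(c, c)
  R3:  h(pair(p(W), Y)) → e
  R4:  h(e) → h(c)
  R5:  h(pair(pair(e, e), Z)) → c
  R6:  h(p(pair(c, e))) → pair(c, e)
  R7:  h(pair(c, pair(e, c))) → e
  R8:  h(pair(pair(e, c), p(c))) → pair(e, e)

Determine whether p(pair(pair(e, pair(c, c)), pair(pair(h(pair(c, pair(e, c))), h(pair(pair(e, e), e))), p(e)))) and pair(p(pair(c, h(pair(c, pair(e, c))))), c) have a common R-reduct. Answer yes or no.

no — NF(t₁) = p(pair(pair(e, pair(c, c)), pair(pair(e, c), p(e)))), NF(t₂) = pair(p(pair(c, e)), c)

Reduce t₁ = p(pair(pair(e, pair(c, c)), pair(pair(h(pair(c, pair(e, c))), h(pair(pair(e, e), e))), p(e)))):
1. p(pair(pair(e, pair(c, c)), pair(pair(h(pair(c, pair(e, c))), h(pair(pair(e, e), e))), p(e))))  →  p(pair(pair(e, pair(c, c)), pair(pair(e, h(pair(pair(e, e), e))), p(e))))   [R7 at 1.2.1.1]
2. p(pair(pair(e, pair(c, c)), pair(pair(e, h(pair(pair(e, e), e))), p(e))))  →  p(pair(pair(e, pair(c, c)), pair(pair(e, c), p(e))))   [R5 at 1.2.1.2]

Reduce t₂ = pair(p(pair(c, h(pair(c, pair(e, c))))), c):
1. pair(p(pair(c, h(pair(c, pair(e, c))))), c)  →  pair(p(pair(c, e)), c)   [R7 at 1.1.2]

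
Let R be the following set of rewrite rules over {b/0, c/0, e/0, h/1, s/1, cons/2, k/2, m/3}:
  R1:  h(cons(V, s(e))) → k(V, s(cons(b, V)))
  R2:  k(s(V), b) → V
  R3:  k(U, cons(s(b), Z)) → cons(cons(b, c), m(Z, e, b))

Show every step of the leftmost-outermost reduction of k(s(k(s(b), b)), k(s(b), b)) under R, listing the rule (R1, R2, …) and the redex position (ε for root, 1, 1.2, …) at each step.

1. k(s(k(s(b), b)), k(s(b), b))  →  k(s(b), k(s(b), b))   [R2 at 1.1]
2. k(s(b), k(s(b), b))  →  k(s(b), b)   [R2 at 2]
3. k(s(b), b)  →  b   [R2 at ε]

b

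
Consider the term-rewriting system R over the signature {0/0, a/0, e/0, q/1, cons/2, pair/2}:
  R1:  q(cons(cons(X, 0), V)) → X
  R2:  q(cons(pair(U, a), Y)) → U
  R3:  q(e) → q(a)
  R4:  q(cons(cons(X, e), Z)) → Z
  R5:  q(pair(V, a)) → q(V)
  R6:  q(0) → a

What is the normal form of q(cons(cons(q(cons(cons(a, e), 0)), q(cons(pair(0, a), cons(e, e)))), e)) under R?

1. q(cons(cons(q(cons(cons(a, e), 0)), q(cons(pair(0, a), cons(e, e)))), e))  →  q(cons(cons(0, q(cons(pair(0, a), cons(e, e)))), e))   [R4 at 1.1.1]
2. q(cons(cons(0, q(cons(pair(0, a), cons(e, e)))), e))  →  q(cons(cons(0, 0), e))   [R2 at 1.1.2]
3. q(cons(cons(0, 0), e))  →  0   [R1 at ε]

0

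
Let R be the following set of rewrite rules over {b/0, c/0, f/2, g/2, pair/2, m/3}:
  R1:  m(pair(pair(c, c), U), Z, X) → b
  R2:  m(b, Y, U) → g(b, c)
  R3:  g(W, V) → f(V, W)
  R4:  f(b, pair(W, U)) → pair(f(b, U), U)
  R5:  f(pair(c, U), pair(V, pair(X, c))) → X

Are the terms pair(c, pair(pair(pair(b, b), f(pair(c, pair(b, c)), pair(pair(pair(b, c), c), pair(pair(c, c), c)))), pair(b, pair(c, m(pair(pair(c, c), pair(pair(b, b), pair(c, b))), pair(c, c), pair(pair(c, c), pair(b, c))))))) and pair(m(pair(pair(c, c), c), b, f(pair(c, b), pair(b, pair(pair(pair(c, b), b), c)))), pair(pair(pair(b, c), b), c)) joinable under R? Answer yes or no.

no — NF(t₁) = pair(c, pair(pair(pair(b, b), pair(c, c)), pair(b, pair(c, b)))), NF(t₂) = pair(b, pair(pair(pair(b, c), b), c))

Reduce t₁ = pair(c, pair(pair(pair(b, b), f(pair(c, pair(b, c)), pair(pair(pair(b, c), c), pair(pair(c, c), c)))), pair(b, pair(c, m(pair(pair(c, c), pair(pair(b, b), pair(c, b))), pair(c, c), pair(pair(c, c), pair(b, c))))))):
1. pair(c, pair(pair(pair(b, b), f(pair(c, pair(b, c)), pair(pair(pair(b, c), c), pair(pair(c, c), c)))), pair(b, pair(c, m(pair(pair(c, c), pair(pair(b, b), pair(c, b))), pair(c, c), pair(pair(c, c), pair(b, c)))))))  →  pair(c, pair(pair(pair(b, b), pair(c, c)), pair(b, pair(c, m(pair(pair(c, c), pair(pair(b, b), pair(c, b))), pair(c, c), pair(pair(c, c), pair(b, c)))))))   [R5 at 2.1.2]
2. pair(c, pair(pair(pair(b, b), pair(c, c)), pair(b, pair(c, m(pair(pair(c, c), pair(pair(b, b), pair(c, b))), pair(c, c), pair(pair(c, c), pair(b, c)))))))  →  pair(c, pair(pair(pair(b, b), pair(c, c)), pair(b, pair(c, b))))   [R1 at 2.2.2.2]

Reduce t₂ = pair(m(pair(pair(c, c), c), b, f(pair(c, b), pair(b, pair(pair(pair(c, b), b), c)))), pair(pair(pair(b, c), b), c)):
1. pair(m(pair(pair(c, c), c), b, f(pair(c, b), pair(b, pair(pair(pair(c, b), b), c)))), pair(pair(pair(b, c), b), c))  →  pair(b, pair(pair(pair(b, c), b), c))   [R1 at 1]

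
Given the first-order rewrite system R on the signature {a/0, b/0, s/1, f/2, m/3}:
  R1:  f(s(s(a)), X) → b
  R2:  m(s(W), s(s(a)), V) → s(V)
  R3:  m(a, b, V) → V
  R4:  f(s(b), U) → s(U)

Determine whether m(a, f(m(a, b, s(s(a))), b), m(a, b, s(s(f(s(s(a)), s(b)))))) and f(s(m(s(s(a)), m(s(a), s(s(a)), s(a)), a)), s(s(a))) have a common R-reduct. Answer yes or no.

Reduce t₁ = m(a, f(m(a, b, s(s(a))), b), m(a, b, s(s(f(s(s(a)), s(b)))))):
1. m(a, f(m(a, b, s(s(a))), b), m(a, b, s(s(f(s(s(a)), s(b))))))  →  m(a, f(s(s(a)), b), m(a, b, s(s(f(s(s(a)), s(b))))))   [R3 at 2.1]
2. m(a, f(s(s(a)), b), m(a, b, s(s(f(s(s(a)), s(b))))))  →  m(a, b, m(a, b, s(s(f(s(s(a)), s(b))))))   [R1 at 2]
3. m(a, b, m(a, b, s(s(f(s(s(a)), s(b))))))  →  m(a, b, s(s(f(s(s(a)), s(b)))))   [R3 at ε]
4. m(a, b, s(s(f(s(s(a)), s(b)))))  →  s(s(f(s(s(a)), s(b))))   [R3 at ε]
5. s(s(f(s(s(a)), s(b))))  →  s(s(b))   [R1 at 1.1]

Reduce t₂ = f(s(m(s(s(a)), m(s(a), s(s(a)), s(a)), a)), s(s(a))):
1. f(s(m(s(s(a)), m(s(a), s(s(a)), s(a)), a)), s(s(a)))  →  f(s(m(s(s(a)), s(s(a)), a)), s(s(a)))   [R2 at 1.1.2]
2. f(s(m(s(s(a)), s(s(a)), a)), s(s(a)))  →  f(s(s(a)), s(s(a)))   [R2 at 1.1]
3. f(s(s(a)), s(s(a)))  →  b   [R1 at ε]

no — NF(t₁) = s(s(b)), NF(t₂) = b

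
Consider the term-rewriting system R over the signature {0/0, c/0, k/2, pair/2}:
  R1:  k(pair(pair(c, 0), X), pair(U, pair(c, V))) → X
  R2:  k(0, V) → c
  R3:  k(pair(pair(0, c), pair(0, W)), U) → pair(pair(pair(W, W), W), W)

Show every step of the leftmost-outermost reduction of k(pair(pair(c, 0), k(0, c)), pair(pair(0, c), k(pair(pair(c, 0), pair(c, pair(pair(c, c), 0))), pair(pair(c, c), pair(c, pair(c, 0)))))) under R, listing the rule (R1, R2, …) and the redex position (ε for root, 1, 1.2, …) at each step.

c

1. k(pair(pair(c, 0), k(0, c)), pair(pair(0, c), k(pair(pair(c, 0), pair(c, pair(pair(c, c), 0))), pair(pair(c, c), pair(c, pair(c, 0))))))  →  k(pair(pair(c, 0), c), pair(pair(0, c), k(pair(pair(c, 0), pair(c, pair(pair(c, c), 0))), pair(pair(c, c), pair(c, pair(c, 0))))))   [R2 at 1.2]
2. k(pair(pair(c, 0), c), pair(pair(0, c), k(pair(pair(c, 0), pair(c, pair(pair(c, c), 0))), pair(pair(c, c), pair(c, pair(c, 0))))))  →  k(pair(pair(c, 0), c), pair(pair(0, c), pair(c, pair(pair(c, c), 0))))   [R1 at 2.2]
3. k(pair(pair(c, 0), c), pair(pair(0, c), pair(c, pair(pair(c, c), 0))))  →  c   [R1 at ε]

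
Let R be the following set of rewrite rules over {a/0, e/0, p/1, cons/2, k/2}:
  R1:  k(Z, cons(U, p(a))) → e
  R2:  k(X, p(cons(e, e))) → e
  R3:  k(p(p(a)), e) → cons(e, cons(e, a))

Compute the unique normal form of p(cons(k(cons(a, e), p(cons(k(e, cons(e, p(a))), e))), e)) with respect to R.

p(cons(e, e))

1. p(cons(k(cons(a, e), p(cons(k(e, cons(e, p(a))), e))), e))  →  p(cons(k(cons(a, e), p(cons(e, e))), e))   [R1 at 1.1.2.1.1]
2. p(cons(k(cons(a, e), p(cons(e, e))), e))  →  p(cons(e, e))   [R2 at 1.1]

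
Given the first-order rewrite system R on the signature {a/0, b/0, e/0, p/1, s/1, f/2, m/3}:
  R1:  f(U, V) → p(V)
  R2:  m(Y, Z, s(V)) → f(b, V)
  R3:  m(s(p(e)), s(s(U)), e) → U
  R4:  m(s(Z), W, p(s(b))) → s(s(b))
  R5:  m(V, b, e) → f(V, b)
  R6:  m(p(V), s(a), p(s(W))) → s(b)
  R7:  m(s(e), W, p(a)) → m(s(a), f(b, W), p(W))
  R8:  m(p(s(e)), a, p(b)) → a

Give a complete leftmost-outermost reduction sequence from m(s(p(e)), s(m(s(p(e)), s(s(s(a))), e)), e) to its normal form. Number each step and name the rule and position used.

a

1. m(s(p(e)), s(m(s(p(e)), s(s(s(a))), e)), e)  →  m(s(p(e)), s(s(a)), e)   [R3 at 2.1]
2. m(s(p(e)), s(s(a)), e)  →  a   [R3 at ε]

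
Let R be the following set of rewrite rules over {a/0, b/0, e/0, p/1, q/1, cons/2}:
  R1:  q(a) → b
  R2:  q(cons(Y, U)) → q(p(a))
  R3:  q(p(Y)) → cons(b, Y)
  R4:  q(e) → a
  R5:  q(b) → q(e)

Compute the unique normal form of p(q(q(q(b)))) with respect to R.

p(a)

1. p(q(q(q(b))))  →  p(q(q(q(e))))   [R5 at 1.1.1]
2. p(q(q(q(e))))  →  p(q(q(a)))   [R4 at 1.1.1]
3. p(q(q(a)))  →  p(q(b))   [R1 at 1.1]
4. p(q(b))  →  p(q(e))   [R5 at 1]
5. p(q(e))  →  p(a)   [R4 at 1]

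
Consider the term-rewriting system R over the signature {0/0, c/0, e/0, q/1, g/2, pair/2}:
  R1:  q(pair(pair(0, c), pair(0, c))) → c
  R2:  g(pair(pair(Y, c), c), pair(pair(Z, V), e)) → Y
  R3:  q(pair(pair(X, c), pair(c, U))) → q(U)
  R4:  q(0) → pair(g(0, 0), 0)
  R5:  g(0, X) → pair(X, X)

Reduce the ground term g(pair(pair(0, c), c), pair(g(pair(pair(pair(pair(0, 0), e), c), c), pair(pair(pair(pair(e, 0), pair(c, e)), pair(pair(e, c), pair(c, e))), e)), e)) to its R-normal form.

1. g(pair(pair(0, c), c), pair(g(pair(pair(pair(pair(0, 0), e), c), c), pair(pair(pair(pair(e, 0), pair(c, e)), pair(pair(e, c), pair(c, e))), e)), e))  →  g(pair(pair(0, c), c), pair(pair(pair(0, 0), e), e))   [R2 at 2.1]
2. g(pair(pair(0, c), c), pair(pair(pair(0, 0), e), e))  →  0   [R2 at ε]

0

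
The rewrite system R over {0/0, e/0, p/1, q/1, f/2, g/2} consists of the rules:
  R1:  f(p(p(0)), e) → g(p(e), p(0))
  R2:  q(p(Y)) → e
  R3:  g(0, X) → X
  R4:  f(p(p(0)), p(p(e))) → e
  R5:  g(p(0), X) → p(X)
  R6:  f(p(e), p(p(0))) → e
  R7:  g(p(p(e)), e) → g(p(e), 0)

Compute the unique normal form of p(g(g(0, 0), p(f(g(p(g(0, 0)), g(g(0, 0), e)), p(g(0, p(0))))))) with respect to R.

1. p(g(g(0, 0), p(f(g(p(g(0, 0)), g(g(0, 0), e)), p(g(0, p(0)))))))  →  p(g(0, p(f(g(p(g(0, 0)), g(g(0, 0), e)), p(g(0, p(0)))))))   [R3 at 1.1]
2. p(g(0, p(f(g(p(g(0, 0)), g(g(0, 0), e)), p(g(0, p(0)))))))  →  p(p(f(g(p(g(0, 0)), g(g(0, 0), e)), p(g(0, p(0))))))   [R3 at 1]
3. p(p(f(g(p(g(0, 0)), g(g(0, 0), e)), p(g(0, p(0))))))  →  p(p(f(g(p(0), g(g(0, 0), e)), p(g(0, p(0))))))   [R3 at 1.1.1.1.1]
4. p(p(f(g(p(0), g(g(0, 0), e)), p(g(0, p(0))))))  →  p(p(f(p(g(g(0, 0), e)), p(g(0, p(0))))))   [R5 at 1.1.1]
5. p(p(f(p(g(g(0, 0), e)), p(g(0, p(0))))))  →  p(p(f(p(g(0, e)), p(g(0, p(0))))))   [R3 at 1.1.1.1.1]
6. p(p(f(p(g(0, e)), p(g(0, p(0))))))  →  p(p(f(p(e), p(g(0, p(0))))))   [R3 at 1.1.1.1]
7. p(p(f(p(e), p(g(0, p(0))))))  →  p(p(f(p(e), p(p(0)))))   [R3 at 1.1.2.1]
8. p(p(f(p(e), p(p(0)))))  →  p(p(e))   [R6 at 1.1]

p(p(e))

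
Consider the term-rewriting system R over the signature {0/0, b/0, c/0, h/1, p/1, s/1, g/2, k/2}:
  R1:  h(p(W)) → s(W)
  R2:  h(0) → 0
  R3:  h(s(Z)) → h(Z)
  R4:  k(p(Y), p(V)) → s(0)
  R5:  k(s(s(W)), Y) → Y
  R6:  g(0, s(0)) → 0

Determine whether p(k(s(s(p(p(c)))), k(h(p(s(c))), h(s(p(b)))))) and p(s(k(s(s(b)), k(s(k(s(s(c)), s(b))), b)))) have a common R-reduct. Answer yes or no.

Reduce t₁ = p(k(s(s(p(p(c)))), k(h(p(s(c))), h(s(p(b)))))):
1. p(k(s(s(p(p(c)))), k(h(p(s(c))), h(s(p(b))))))  →  p(k(h(p(s(c))), h(s(p(b)))))   [R5 at 1]
2. p(k(h(p(s(c))), h(s(p(b)))))  →  p(k(s(s(c)), h(s(p(b)))))   [R1 at 1.1]
3. p(k(s(s(c)), h(s(p(b)))))  →  p(h(s(p(b))))   [R5 at 1]
4. p(h(s(p(b))))  →  p(h(p(b)))   [R3 at 1]
5. p(h(p(b)))  →  p(s(b))   [R1 at 1]

Reduce t₂ = p(s(k(s(s(b)), k(s(k(s(s(c)), s(b))), b)))):
1. p(s(k(s(s(b)), k(s(k(s(s(c)), s(b))), b))))  →  p(s(k(s(k(s(s(c)), s(b))), b)))   [R5 at 1.1]
2. p(s(k(s(k(s(s(c)), s(b))), b)))  →  p(s(k(s(s(b)), b)))   [R5 at 1.1.1.1]
3. p(s(k(s(s(b)), b)))  →  p(s(b))   [R5 at 1.1]

yes — NF(t₁) = p(s(b)), NF(t₂) = p(s(b))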